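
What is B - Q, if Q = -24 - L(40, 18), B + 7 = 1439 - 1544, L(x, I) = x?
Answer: -48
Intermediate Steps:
B = -112 (B = -7 + (1439 - 1544) = -7 - 105 = -112)
Q = -64 (Q = -24 - 1*40 = -24 - 40 = -64)
B - Q = -112 - 1*(-64) = -112 + 64 = -48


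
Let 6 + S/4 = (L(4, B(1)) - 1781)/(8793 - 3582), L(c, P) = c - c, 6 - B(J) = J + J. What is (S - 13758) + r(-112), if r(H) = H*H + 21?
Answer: -6348911/5211 ≈ -1218.4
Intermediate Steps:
B(J) = 6 - 2*J (B(J) = 6 - (J + J) = 6 - 2*J)
r(H) = 21 + H² (r(H) = H² + 21 = 21 + H²)
L(c, P) = 0
S = -132188/5211 (S = -24 + 4*((0 - 1781)/(8793 - 3582)) = -24 + 4*(-1781/5211) = -24 - 7124/5211 = -132188/5211 ≈ -25.367)
(S - 13758) + r(-112) = (-132188/5211 - 13758) + (21 + (-112)²) = -71825126/5211 + (21 + 12544) = -71825126/5211 + 12565 = -6348911/5211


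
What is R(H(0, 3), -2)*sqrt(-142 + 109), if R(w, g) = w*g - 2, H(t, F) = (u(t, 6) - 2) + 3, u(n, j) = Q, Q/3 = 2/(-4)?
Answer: -I*sqrt(33) ≈ -5.7446*I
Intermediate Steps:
Q = -3/2 (Q = 3*(2/(-4)) = 3*(2*(-1/4)) = 3*(-1/2) = -3/2 ≈ -1.5000)
u(n, j) = -3/2
H(t, F) = -1/2 (H(t, F) = (-3/2 - 2) + 3 = -7/2 + 3 = -1/2)
R(w, g) = -2 + g*w (R(w, g) = g*w - 2 = -2 + g*w)
R(H(0, 3), -2)*sqrt(-142 + 109) = (-2 - 2*(-1/2))*sqrt(-142 + 109) = (-2 + 1)*sqrt(-33) = -I*sqrt(33)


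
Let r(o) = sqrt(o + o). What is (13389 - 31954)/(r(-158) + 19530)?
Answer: -181287225/190710608 + 18565*I*sqrt(79)/190710608 ≈ -0.95059 + 0.00086523*I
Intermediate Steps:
r(o) = sqrt(2)*sqrt(o) (r(o) = sqrt(2*o) = sqrt(2)*sqrt(o))
(13389 - 31954)/(r(-158) + 19530) = (13389 - 31954)/(sqrt(2)*sqrt(-158) + 19530) = -18565/(sqrt(2)*(I*sqrt(158)) + 19530) = -18565/(2*I*sqrt(79) + 19530) = -18565/(19530 + 2*I*sqrt(79))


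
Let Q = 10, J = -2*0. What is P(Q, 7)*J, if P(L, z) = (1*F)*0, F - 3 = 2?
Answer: 0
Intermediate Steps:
J = 0
F = 5 (F = 3 + 2 = 5)
P(L, z) = 0 (P(L, z) = (1*5)*0 = 5*0 = 0)
P(Q, 7)*J = 0*0 = 0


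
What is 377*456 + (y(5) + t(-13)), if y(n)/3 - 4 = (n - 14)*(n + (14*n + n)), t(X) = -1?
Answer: 169763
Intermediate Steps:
y(n) = 12 + 48*n*(-14 + n) (y(n) = 12 + 3*((n - 14)*(n + (14*n + n))) = 12 + 3*((-14 + n)*(n + 15*n)) = 12 + 3*((-14 + n)*(16*n)) = 12 + 3*(16*n*(-14 + n)) = 12 + 48*n*(-14 + n))
377*456 + (y(5) + t(-13)) = 377*456 + ((12 - 672*5 + 48*5²) - 1) = 171912 + ((12 - 3360 + 48*25) - 1) = 171912 + ((12 - 3360 + 1200) - 1) = 171912 + (-2148 - 1) = 171912 - 2149 = 169763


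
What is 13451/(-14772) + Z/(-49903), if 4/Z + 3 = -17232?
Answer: -3856303958789/4235025081420 ≈ -0.91057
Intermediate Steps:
Z = -4/17235 (Z = 4/(-3 - 17232) = 4/(-17235) = 4*(-1/17235) = -4/17235 ≈ -0.00023209)
13451/(-14772) + Z/(-49903) = 13451/(-14772) - 4/17235/(-49903) = 13451*(-1/14772) - 4/17235*(-1/49903) = -13451/14772 + 4/860078205 = -3856303958789/4235025081420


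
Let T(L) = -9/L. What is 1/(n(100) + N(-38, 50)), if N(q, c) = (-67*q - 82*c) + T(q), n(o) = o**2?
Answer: 38/320957 ≈ 0.00011840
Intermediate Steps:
N(q, c) = -82*c - 67*q - 9/q (N(q, c) = (-67*q - 82*c) - 9/q = (-82*c - 67*q) - 9/q = -82*c - 67*q - 9/q)
1/(n(100) + N(-38, 50)) = 1/(100**2 + (-82*50 - 67*(-38) - 9/(-38))) = 1/(10000 + (-4100 + 2546 - 9*(-1/38))) = 1/(10000 + (-4100 + 2546 + 9/38)) = 1/(10000 - 59043/38) = 1/(320957/38) = 38/320957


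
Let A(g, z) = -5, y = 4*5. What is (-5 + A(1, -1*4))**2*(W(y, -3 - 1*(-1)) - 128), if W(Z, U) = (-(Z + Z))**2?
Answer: 147200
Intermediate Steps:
y = 20
W(Z, U) = 4*Z**2 (W(Z, U) = (-2*Z)**2 = 4*Z**2)
(-5 + A(1, -1*4))**2*(W(y, -3 - 1*(-1)) - 128) = (-5 - 5)**2*(4*20**2 - 128) = (-10)**2*(4*400 - 128) = 100*(1600 - 128) = 100*1472 = 147200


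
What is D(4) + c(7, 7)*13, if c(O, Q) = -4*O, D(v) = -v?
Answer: -368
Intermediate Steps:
D(4) + c(7, 7)*13 = -1*4 - 4*7*13 = -4 - 28*13 = -4 - 364 = -368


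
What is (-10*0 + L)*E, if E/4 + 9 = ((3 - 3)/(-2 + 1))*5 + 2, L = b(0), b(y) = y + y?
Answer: 0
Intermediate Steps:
b(y) = 2*y
L = 0 (L = 2*0 = 0)
E = -28 (E = -36 + 4*(((3 - 3)/(-2 + 1))*5 + 2) = -36 + 4*((0/(-1))*5 + 2) = -36 + 4*((0*(-1))*5 + 2) = -36 + 4*(0*5 + 2) = -36 + 4*(0 + 2) = -36 + 4*2 = -36 + 8 = -28)
(-10*0 + L)*E = (-10*0 + 0)*(-28) = (0 + 0)*(-28) = 0*(-28) = 0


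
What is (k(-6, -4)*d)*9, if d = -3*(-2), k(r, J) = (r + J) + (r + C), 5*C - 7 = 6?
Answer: -3618/5 ≈ -723.60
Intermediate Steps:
C = 13/5 (C = 7/5 + (⅕)*6 = 7/5 + 6/5 = 13/5 ≈ 2.6000)
k(r, J) = 13/5 + J + 2*r (k(r, J) = (r + J) + (r + 13/5) = (J + r) + (13/5 + r) = 13/5 + J + 2*r)
d = 6
(k(-6, -4)*d)*9 = ((13/5 - 4 + 2*(-6))*6)*9 = ((13/5 - 4 - 12)*6)*9 = -67/5*6*9 = -402/5*9 = -3618/5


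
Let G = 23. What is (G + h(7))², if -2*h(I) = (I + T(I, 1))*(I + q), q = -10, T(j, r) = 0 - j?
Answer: 529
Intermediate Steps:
T(j, r) = -j
h(I) = 0 (h(I) = -(I - I)*(I - 10)/2 = -0*(-10 + I) = -½*0 = 0)
(G + h(7))² = (23 + 0)² = 23² = 529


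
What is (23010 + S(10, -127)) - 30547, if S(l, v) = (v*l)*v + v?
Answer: 153626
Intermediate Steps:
S(l, v) = v + l*v² (S(l, v) = (l*v)*v + v = l*v² + v = v + l*v²)
(23010 + S(10, -127)) - 30547 = (23010 - 127*(1 + 10*(-127))) - 30547 = (23010 - 127*(1 - 1270)) - 30547 = (23010 - 127*(-1269)) - 30547 = (23010 + 161163) - 30547 = 184173 - 30547 = 153626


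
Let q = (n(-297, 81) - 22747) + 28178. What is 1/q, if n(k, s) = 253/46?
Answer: 2/10873 ≈ 0.00018394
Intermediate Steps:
n(k, s) = 11/2 (n(k, s) = 253*(1/46) = 11/2)
q = 10873/2 (q = (11/2 - 22747) + 28178 = -45483/2 + 28178 = 10873/2 ≈ 5436.5)
1/q = 1/(10873/2) = 2/10873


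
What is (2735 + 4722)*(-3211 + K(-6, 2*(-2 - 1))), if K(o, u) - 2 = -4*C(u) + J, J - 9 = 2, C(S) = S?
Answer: -23668518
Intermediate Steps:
J = 11 (J = 9 + 2 = 11)
K(o, u) = 13 - 4*u (K(o, u) = 2 + (-4*u + 11) = 2 + (11 - 4*u) = 13 - 4*u)
(2735 + 4722)*(-3211 + K(-6, 2*(-2 - 1))) = (2735 + 4722)*(-3211 + (13 - 8*(-2 - 1))) = 7457*(-3211 + (13 - 8*(-3))) = 7457*(-3211 + (13 - 4*(-6))) = 7457*(-3211 + (13 + 24)) = 7457*(-3211 + 37) = 7457*(-3174) = -23668518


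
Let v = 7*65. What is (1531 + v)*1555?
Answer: 3088230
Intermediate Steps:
v = 455
(1531 + v)*1555 = (1531 + 455)*1555 = 1986*1555 = 3088230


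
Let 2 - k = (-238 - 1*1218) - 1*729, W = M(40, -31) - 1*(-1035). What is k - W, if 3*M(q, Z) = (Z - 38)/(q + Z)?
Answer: 10391/9 ≈ 1154.6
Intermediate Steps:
M(q, Z) = (-38 + Z)/(3*(Z + q)) (M(q, Z) = ((Z - 38)/(q + Z))/3 = ((-38 + Z)/(Z + q))/3 = (-38 + Z)/(3*(Z + q)))
W = 9292/9 (W = (-38 - 31)/(3*(-31 + 40)) - 1*(-1035) = (⅓)*(-69)/9 + 1035 = (⅓)*(⅑)*(-69) + 1035 = -23/9 + 1035 = 9292/9 ≈ 1032.4)
k = 2187 (k = 2 - ((-238 - 1*1218) - 1*729) = 2 - ((-238 - 1218) - 729) = 2 - (-1456 - 729) = 2 - 1*(-2185) = 2 + 2185 = 2187)
k - W = 2187 - 1*9292/9 = 2187 - 9292/9 = 10391/9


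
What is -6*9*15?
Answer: -810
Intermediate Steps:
-6*9*15 = -54*15 = -810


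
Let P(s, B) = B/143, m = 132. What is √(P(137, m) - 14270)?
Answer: I*√2411474/13 ≈ 119.45*I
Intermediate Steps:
P(s, B) = B/143 (P(s, B) = B*(1/143) = B/143)
√(P(137, m) - 14270) = √((1/143)*132 - 14270) = √(12/13 - 14270) = √(-185498/13) = I*√2411474/13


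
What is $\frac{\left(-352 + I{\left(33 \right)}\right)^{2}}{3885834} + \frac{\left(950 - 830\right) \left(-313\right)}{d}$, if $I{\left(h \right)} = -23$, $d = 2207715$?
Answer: $\frac{3655733263}{190640311318} \approx 0.019176$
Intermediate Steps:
$\frac{\left(-352 + I{\left(33 \right)}\right)^{2}}{3885834} + \frac{\left(950 - 830\right) \left(-313\right)}{d} = \frac{\left(-352 - 23\right)^{2}}{3885834} + \frac{\left(950 - 830\right) \left(-313\right)}{2207715} = \left(-375\right)^{2} \cdot \frac{1}{3885834} + 120 \left(-313\right) \frac{1}{2207715} = 140625 \cdot \frac{1}{3885834} - \frac{2504}{147181} = \frac{46875}{1295278} - \frac{2504}{147181} = \frac{3655733263}{190640311318}$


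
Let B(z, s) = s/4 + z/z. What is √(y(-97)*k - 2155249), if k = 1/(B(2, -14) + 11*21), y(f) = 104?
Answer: I*√450121503345/457 ≈ 1468.1*I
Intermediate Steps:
B(z, s) = 1 + s/4 (B(z, s) = s*(¼) + 1 = s/4 + 1 = 1 + s/4)
k = 2/457 (k = 1/((1 + (¼)*(-14)) + 11*21) = 1/((1 - 7/2) + 231) = 1/(-5/2 + 231) = 1/(457/2) = 2/457 ≈ 0.0043764)
√(y(-97)*k - 2155249) = √(104*(2/457) - 2155249) = √(208/457 - 2155249) = √(-984948585/457) = I*√450121503345/457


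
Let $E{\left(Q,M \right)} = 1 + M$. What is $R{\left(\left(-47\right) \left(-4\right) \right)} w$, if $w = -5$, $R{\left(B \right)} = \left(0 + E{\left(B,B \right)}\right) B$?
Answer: $-177660$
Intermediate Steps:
$R{\left(B \right)} = B \left(1 + B\right)$ ($R{\left(B \right)} = \left(0 + \left(1 + B\right)\right) B = \left(1 + B\right) B = B \left(1 + B\right)$)
$R{\left(\left(-47\right) \left(-4\right) \right)} w = \left(-47\right) \left(-4\right) \left(1 - -188\right) \left(-5\right) = 188 \left(1 + 188\right) \left(-5\right) = 188 \cdot 189 \left(-5\right) = 35532 \left(-5\right) = -177660$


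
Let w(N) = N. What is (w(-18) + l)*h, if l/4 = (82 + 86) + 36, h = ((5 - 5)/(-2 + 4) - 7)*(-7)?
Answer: 39102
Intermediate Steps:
h = 49 (h = (0/2 - 7)*(-7) = (0*(1/2) - 7)*(-7) = (0 - 7)*(-7) = -7*(-7) = 49)
l = 816 (l = 4*((82 + 86) + 36) = 4*(168 + 36) = 4*204 = 816)
(w(-18) + l)*h = (-18 + 816)*49 = 798*49 = 39102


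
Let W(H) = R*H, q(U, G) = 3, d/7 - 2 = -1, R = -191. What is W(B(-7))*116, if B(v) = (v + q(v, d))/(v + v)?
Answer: -44312/7 ≈ -6330.3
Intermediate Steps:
d = 7 (d = 14 + 7*(-1) = 14 - 7 = 7)
B(v) = (3 + v)/(2*v) (B(v) = (v + 3)/(v + v) = (3 + v)/((2*v)) = (3 + v)*(1/(2*v)) = (3 + v)/(2*v))
W(H) = -191*H
W(B(-7))*116 = -191*(3 - 7)/(2*(-7))*116 = -191*(-1)*(-4)/(2*7)*116 = -191*2/7*116 = -382/7*116 = -44312/7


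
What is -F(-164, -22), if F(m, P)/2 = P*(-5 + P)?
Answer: -1188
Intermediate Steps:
F(m, P) = 2*P*(-5 + P) (F(m, P) = 2*(P*(-5 + P)) = 2*P*(-5 + P))
-F(-164, -22) = -2*(-22)*(-5 - 22) = -2*(-22)*(-27) = -1*1188 = -1188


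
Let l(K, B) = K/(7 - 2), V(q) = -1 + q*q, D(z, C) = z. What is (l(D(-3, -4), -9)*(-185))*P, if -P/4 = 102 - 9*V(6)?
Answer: 94572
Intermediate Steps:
V(q) = -1 + q²
l(K, B) = K/5
P = 852 (P = -4*(102 - 9*(-1 + 6²)) = -4*(102 - 9*(-1 + 36)) = -4*(102 - 9*35) = -4*(102 - 315) = -4*(-213) = 852)
(l(D(-3, -4), -9)*(-185))*P = (((⅕)*(-3))*(-185))*852 = -⅗*(-185)*852 = 111*852 = 94572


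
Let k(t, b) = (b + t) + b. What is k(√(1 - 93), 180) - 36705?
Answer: -36345 + 2*I*√23 ≈ -36345.0 + 9.5917*I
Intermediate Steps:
k(t, b) = t + 2*b
k(√(1 - 93), 180) - 36705 = (√(1 - 93) + 2*180) - 36705 = (√(-92) + 360) - 36705 = (2*I*√23 + 360) - 36705 = (360 + 2*I*√23) - 36705 = -36345 + 2*I*√23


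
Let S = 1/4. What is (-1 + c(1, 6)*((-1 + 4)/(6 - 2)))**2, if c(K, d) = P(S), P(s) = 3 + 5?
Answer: 25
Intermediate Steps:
S = 1/4 ≈ 0.25000
P(s) = 8
c(K, d) = 8
(-1 + c(1, 6)*((-1 + 4)/(6 - 2)))**2 = (-1 + 8*((-1 + 4)/(6 - 2)))**2 = (-1 + 8*(3/4))**2 = (-1 + 6)**2 = 5**2 = 25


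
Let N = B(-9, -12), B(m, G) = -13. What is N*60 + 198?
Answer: -582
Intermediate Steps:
N = -13
N*60 + 198 = -13*60 + 198 = -780 + 198 = -582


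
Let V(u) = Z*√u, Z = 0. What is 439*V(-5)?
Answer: 0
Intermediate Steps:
V(u) = 0 (V(u) = 0*√u = 0)
439*V(-5) = 439*0 = 0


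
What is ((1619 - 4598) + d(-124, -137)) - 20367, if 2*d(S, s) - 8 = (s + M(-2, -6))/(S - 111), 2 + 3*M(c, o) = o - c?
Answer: -10970601/470 ≈ -23342.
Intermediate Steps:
M(c, o) = -⅔ - c/3 + o/3 (M(c, o) = -⅔ + (o - c)/3 = -⅔ + (-c/3 + o/3) = -⅔ - c/3 + o/3)
d(S, s) = 4 + (-2 + s)/(2*(-111 + S)) (d(S, s) = 4 + ((s + (-⅔ - ⅓*(-2) + (⅓)*(-6)))/(S - 111))/2 = 4 + ((s + (-⅔ + ⅔ - 2))/(-111 + S))/2 = 4 + ((s - 2)/(-111 + S))/2 = 4 + ((-2 + s)/(-111 + S))/2 = 4 + (-2 + s)/(2*(-111 + S)))
((1619 - 4598) + d(-124, -137)) - 20367 = ((1619 - 4598) + (-890 - 137 + 8*(-124))/(2*(-111 - 124))) - 20367 = (-2979 + (½)*(-890 - 137 - 992)/(-235)) - 20367 = (-2979 + (½)*(-1/235)*(-2019)) - 20367 = (-2979 + 2019/470) - 20367 = -1398111/470 - 20367 = -10970601/470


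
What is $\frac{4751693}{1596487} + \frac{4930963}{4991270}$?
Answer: $\frac{31589201047091}{7968497668490} \approx 3.9643$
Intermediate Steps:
$\frac{4751693}{1596487} + \frac{4930963}{4991270} = \frac{31589201047091}{7968497668490}$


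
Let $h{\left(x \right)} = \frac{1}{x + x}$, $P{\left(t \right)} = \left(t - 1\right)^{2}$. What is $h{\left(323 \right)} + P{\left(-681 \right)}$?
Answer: $\frac{300470105}{646} \approx 4.6512 \cdot 10^{5}$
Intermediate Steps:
$P{\left(t \right)} = \left(-1 + t\right)^{2}$
$h{\left(x \right)} = \frac{1}{2 x}$
$h{\left(323 \right)} + P{\left(-681 \right)} = \frac{1}{2 \cdot 323} + \left(-1 - 681\right)^{2} = \frac{1}{2} \cdot \frac{1}{323} + \left(-682\right)^{2} = \frac{1}{646} + 465124 = \frac{300470105}{646}$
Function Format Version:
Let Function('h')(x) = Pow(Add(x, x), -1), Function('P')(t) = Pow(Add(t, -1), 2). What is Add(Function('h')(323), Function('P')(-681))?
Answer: Rational(300470105, 646) ≈ 4.6512e+5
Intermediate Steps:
Function('P')(t) = Pow(Add(-1, t), 2)
Function('h')(x) = Mul(Rational(1, 2), Pow(x, -1)) (Function('h')(x) = Pow(Mul(2, x), -1) = Mul(Rational(1, 2), Pow(x, -1)))
Add(Function('h')(323), Function('P')(-681)) = Add(Mul(Rational(1, 2), Pow(323, -1)), Pow(Add(-1, -681), 2)) = Add(Mul(Rational(1, 2), Rational(1, 323)), Pow(-682, 2)) = Add(Rational(1, 646), 465124) = Rational(300470105, 646)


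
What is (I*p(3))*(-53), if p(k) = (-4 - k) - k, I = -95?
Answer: -50350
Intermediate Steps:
p(k) = -4 - 2*k
(I*p(3))*(-53) = -95*(-4 - 2*3)*(-53) = -95*(-4 - 6)*(-53) = -95*(-10)*(-53) = 950*(-53) = -50350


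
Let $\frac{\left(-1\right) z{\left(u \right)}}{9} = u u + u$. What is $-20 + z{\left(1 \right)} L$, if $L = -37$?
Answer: $646$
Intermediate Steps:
$z{\left(u \right)} = - 9 u - 9 u^{2}$ ($z{\left(u \right)} = - 9 \left(u u + u\right) = - 9 \left(u^{2} + u\right) = - 9 \left(u + u^{2}\right) = - 9 u - 9 u^{2}$)
$-20 + z{\left(1 \right)} L = -20 + \left(-9\right) 1 \left(1 + 1\right) \left(-37\right) = -20 + \left(-9\right) 1 \cdot 2 \left(-37\right) = -20 - -666 = -20 + 666 = 646$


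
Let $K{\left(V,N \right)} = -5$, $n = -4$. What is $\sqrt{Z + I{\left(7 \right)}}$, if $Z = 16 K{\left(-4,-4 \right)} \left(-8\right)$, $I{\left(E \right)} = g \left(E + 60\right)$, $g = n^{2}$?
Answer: $4 \sqrt{107} \approx 41.376$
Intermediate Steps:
$g = 16$ ($g = \left(-4\right)^{2} = 16$)
$I{\left(E \right)} = 960 + 16 E$ ($I{\left(E \right)} = 16 \left(E + 60\right) = 16 \left(60 + E\right) = 960 + 16 E$)
$Z = 640$ ($Z = 16 \left(-5\right) \left(-8\right) = \left(-80\right) \left(-8\right) = 640$)
$\sqrt{Z + I{\left(7 \right)}} = \sqrt{640 + \left(960 + 16 \cdot 7\right)} = \sqrt{640 + \left(960 + 112\right)} = \sqrt{640 + 1072} = \sqrt{1712} = 4 \sqrt{107}$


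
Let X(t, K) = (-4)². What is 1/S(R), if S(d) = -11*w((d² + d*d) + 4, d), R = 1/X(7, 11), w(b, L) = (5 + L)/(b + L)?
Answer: -521/7128 ≈ -0.073092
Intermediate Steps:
X(t, K) = 16
w(b, L) = (5 + L)/(L + b)
R = 1/16 ≈ 0.062500
S(d) = -11*(5 + d)/(4 + d + 2*d²) (S(d) = -11*(5 + d)/(d + ((d² + d*d) + 4)) = -11*(5 + d)/(d + ((d² + d²) + 4)) = -11*(5 + d)/(d + (2*d² + 4)) = -11*(5 + d)/(d + (4 + 2*d²)) = -11*(5 + d)/(4 + d + 2*d²))
1/S(R) = 1/(11*(-5 - 1*1/16)/(4 + 1/16 + 2*(1/16)²)) = 1/(11*(-5 - 1/16)/(4 + 1/16 + 2*(1/256))) = 1/(11*(-81/16)/(4 + 1/16 + 1/128)) = 1/(11*(-81/16)/(521/128)) = 1/(11*(128/521)*(-81/16)) = 1/(-7128/521) = -521/7128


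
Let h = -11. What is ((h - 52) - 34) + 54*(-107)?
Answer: -5875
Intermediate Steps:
((h - 52) - 34) + 54*(-107) = ((-11 - 52) - 34) + 54*(-107) = (-63 - 34) - 5778 = -97 - 5778 = -5875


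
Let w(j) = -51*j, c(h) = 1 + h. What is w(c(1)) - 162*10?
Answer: -1722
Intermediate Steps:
w(c(1)) - 162*10 = -51*(1 + 1) - 162*10 = -51*2 - 1620 = -102 - 1620 = -1722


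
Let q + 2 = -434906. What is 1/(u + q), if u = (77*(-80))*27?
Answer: -1/601228 ≈ -1.6633e-6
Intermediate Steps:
u = -166320 (u = -6160*27 = -166320)
q = -434908 (q = -2 - 434906 = -434908)
1/(u + q) = 1/(-166320 - 434908) = 1/(-601228) = -1/601228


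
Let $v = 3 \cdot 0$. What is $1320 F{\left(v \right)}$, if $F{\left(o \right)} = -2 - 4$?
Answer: $-7920$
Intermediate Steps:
$v = 0$
$F{\left(o \right)} = -6$ ($F{\left(o \right)} = -2 - 4 = -6$)
$1320 F{\left(v \right)} = 1320 \left(-6\right) = -7920$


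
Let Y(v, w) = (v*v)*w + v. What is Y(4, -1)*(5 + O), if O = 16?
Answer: -252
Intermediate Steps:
Y(v, w) = v + w*v² (Y(v, w) = v²*w + v = w*v² + v = v + w*v²)
Y(4, -1)*(5 + O) = (4*(1 + 4*(-1)))*(5 + 16) = (4*(1 - 4))*21 = (4*(-3))*21 = -12*21 = -252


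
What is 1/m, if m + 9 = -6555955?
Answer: -1/6555964 ≈ -1.5253e-7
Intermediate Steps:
m = -6555964 (m = -9 - 6555955 = -6555964)
1/m = 1/(-6555964) = -1/6555964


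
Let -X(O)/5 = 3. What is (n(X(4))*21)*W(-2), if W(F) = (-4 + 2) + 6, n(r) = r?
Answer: -1260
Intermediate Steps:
X(O) = -15 (X(O) = -5*3 = -15)
W(F) = 4 (W(F) = -2 + 6 = 4)
(n(X(4))*21)*W(-2) = -15*21*4 = -315*4 = -1260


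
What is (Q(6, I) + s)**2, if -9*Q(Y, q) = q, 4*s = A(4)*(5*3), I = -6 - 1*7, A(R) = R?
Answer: 21904/81 ≈ 270.42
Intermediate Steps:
I = -13 (I = -6 - 7 = -13)
s = 15 (s = (4*(5*3))/4 = (4*15)/4 = (1/4)*60 = 15)
Q(Y, q) = -q/9
(Q(6, I) + s)**2 = (-1/9*(-13) + 15)**2 = (13/9 + 15)**2 = (148/9)**2 = 21904/81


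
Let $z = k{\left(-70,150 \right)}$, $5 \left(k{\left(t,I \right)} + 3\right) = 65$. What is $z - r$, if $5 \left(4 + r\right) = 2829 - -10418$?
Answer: $- \frac{13177}{5} \approx -2635.4$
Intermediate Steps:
$k{\left(t,I \right)} = 10$ ($k{\left(t,I \right)} = -3 + \frac{1}{5} \cdot 65 = -3 + 13 = 10$)
$z = 10$
$r = \frac{13227}{5}$ ($r = -4 + \frac{2829 - -10418}{5} = -4 + \frac{2829 + 10418}{5} = -4 + \frac{1}{5} \cdot 13247 = -4 + \frac{13247}{5} = \frac{13227}{5} \approx 2645.4$)
$z - r = 10 - \frac{13227}{5} = - \frac{13177}{5}$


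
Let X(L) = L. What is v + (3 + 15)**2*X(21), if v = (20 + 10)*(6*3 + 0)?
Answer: 7344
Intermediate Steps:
v = 540 (v = 30*(18 + 0) = 30*18 = 540)
v + (3 + 15)**2*X(21) = 540 + (3 + 15)**2*21 = 540 + 18**2*21 = 540 + 324*21 = 540 + 6804 = 7344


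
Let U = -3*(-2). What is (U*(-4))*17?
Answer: -408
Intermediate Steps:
U = 6
(U*(-4))*17 = (6*(-4))*17 = -24*17 = -408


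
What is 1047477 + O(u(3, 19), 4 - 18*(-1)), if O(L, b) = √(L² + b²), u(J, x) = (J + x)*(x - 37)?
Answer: 1047477 + 110*√13 ≈ 1.0479e+6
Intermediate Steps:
u(J, x) = (-37 + x)*(J + x) (u(J, x) = (J + x)*(-37 + x) = (-37 + x)*(J + x))
1047477 + O(u(3, 19), 4 - 18*(-1)) = 1047477 + √((19² - 37*3 - 37*19 + 3*19)² + (4 - 18*(-1))²) = 1047477 + √((361 - 111 - 703 + 57)² + (4 + 18)²) = 1047477 + √((-396)² + 22²) = 1047477 + √(156816 + 484) = 1047477 + √157300 = 1047477 + 110*√13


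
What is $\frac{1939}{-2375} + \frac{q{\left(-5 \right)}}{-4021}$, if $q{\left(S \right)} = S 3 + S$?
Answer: $- \frac{7749219}{9549875} \approx -0.81145$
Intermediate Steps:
$q{\left(S \right)} = 4 S$ ($q{\left(S \right)} = 3 S + S = 4 S$)
$\frac{1939}{-2375} + \frac{q{\left(-5 \right)}}{-4021} = \frac{1939}{-2375} + \frac{4 \left(-5\right)}{-4021} = 1939 \left(- \frac{1}{2375}\right) - - \frac{20}{4021} = - \frac{1939}{2375} + \frac{20}{4021} = - \frac{7749219}{9549875}$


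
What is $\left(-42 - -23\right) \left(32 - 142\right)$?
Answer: $2090$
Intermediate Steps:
$\left(-42 - -23\right) \left(32 - 142\right) = \left(-42 + 23\right) \left(-110\right) = \left(-19\right) \left(-110\right) = 2090$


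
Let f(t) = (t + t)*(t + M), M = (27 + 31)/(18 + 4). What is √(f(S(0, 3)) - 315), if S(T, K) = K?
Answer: I*√34023/11 ≈ 16.768*I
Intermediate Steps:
M = 29/11 (M = 58/22 = 58*(1/22) = 29/11 ≈ 2.6364)
f(t) = 2*t*(29/11 + t) (f(t) = (t + t)*(t + 29/11) = (2*t)*(29/11 + t) = 2*t*(29/11 + t))
√(f(S(0, 3)) - 315) = √((2/11)*3*(29 + 11*3) - 315) = √((2/11)*3*(29 + 33) - 315) = √((2/11)*3*62 - 315) = √(372/11 - 315) = √(-3093/11) = I*√34023/11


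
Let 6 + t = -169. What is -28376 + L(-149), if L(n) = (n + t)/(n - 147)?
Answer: -2099743/74 ≈ -28375.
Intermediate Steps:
t = -175 (t = -6 - 169 = -175)
L(n) = (-175 + n)/(-147 + n) (L(n) = (n - 175)/(n - 147) = (-175 + n)/(-147 + n))
-28376 + L(-149) = -28376 + (-175 - 149)/(-147 - 149) = -28376 - 324/(-296) = -28376 - 1/296*(-324) = -28376 + 81/74 = -2099743/74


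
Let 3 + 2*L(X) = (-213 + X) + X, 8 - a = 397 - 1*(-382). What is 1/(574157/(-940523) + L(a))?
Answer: -940523/827293874 ≈ -0.0011369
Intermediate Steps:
a = -771 (a = 8 - (397 - 1*(-382)) = 8 - (397 + 382) = 8 - 1*779 = 8 - 779 = -771)
L(X) = -108 + X (L(X) = -3/2 + ((-213 + X) + X)/2 = -3/2 + (-213 + 2*X)/2 = -3/2 + (-213/2 + X) = -108 + X)
1/(574157/(-940523) + L(a)) = 1/(574157/(-940523) + (-108 - 771)) = 1/(574157*(-1/940523) - 879) = 1/(-574157/940523 - 879) = 1/(-827293874/940523) = -940523/827293874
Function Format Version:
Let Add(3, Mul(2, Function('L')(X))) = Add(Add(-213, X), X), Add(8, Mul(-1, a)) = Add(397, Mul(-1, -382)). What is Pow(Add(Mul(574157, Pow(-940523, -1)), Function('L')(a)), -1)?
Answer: Rational(-940523, 827293874) ≈ -0.0011369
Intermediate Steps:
a = -771 (a = Add(8, Mul(-1, Add(397, Mul(-1, -382)))) = Add(8, Mul(-1, Add(397, 382))) = Add(8, Mul(-1, 779)) = Add(8, -779) = -771)
Function('L')(X) = Add(-108, X) (Function('L')(X) = Add(Rational(-3, 2), Mul(Rational(1, 2), Add(Add(-213, X), X))) = Add(Rational(-3, 2), Mul(Rational(1, 2), Add(-213, Mul(2, X)))) = Add(Rational(-3, 2), Add(Rational(-213, 2), X)) = Add(-108, X))
Pow(Add(Mul(574157, Pow(-940523, -1)), Function('L')(a)), -1) = Pow(Add(Mul(574157, Pow(-940523, -1)), Add(-108, -771)), -1) = Pow(Add(Mul(574157, Rational(-1, 940523)), -879), -1) = Pow(Add(Rational(-574157, 940523), -879), -1) = Pow(Rational(-827293874, 940523), -1) = Rational(-940523, 827293874)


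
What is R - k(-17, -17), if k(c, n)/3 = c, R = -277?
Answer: -226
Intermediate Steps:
k(c, n) = 3*c
R - k(-17, -17) = -277 - 3*(-17) = -277 - 1*(-51) = -277 + 51 = -226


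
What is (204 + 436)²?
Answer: 409600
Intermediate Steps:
(204 + 436)² = 640² = 409600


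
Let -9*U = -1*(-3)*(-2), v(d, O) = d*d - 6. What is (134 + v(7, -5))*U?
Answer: 118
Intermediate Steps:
v(d, O) = -6 + d**2 (v(d, O) = d**2 - 6 = -6 + d**2)
U = 2/3 (U = -(-1*(-3))*(-2)/9 = -(-2)/3 = -1/9*(-6) = 2/3 ≈ 0.66667)
(134 + v(7, -5))*U = (134 + (-6 + 7**2))*(2/3) = (134 + (-6 + 49))*(2/3) = (134 + 43)*(2/3) = 177*(2/3) = 118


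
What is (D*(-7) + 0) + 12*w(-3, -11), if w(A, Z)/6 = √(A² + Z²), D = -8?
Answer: 56 + 72*√130 ≈ 876.93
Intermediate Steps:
w(A, Z) = 6*√(A² + Z²)
(D*(-7) + 0) + 12*w(-3, -11) = (-8*(-7) + 0) + 12*(6*√((-3)² + (-11)²)) = (56 + 0) + 12*(6*√(9 + 121)) = 56 + 12*(6*√130) = 56 + 72*√130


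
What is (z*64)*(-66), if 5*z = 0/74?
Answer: 0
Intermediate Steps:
z = 0 (z = (0/74)/5 = (0*(1/74))/5 = (⅕)*0 = 0)
(z*64)*(-66) = (0*64)*(-66) = 0*(-66) = 0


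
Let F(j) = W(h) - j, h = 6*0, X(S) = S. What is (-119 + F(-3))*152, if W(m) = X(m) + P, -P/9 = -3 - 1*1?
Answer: -12160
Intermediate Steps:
P = 36 (P = -9*(-3 - 1*1) = -9*(-3 - 1) = -9*(-4) = 36)
h = 0
W(m) = 36 + m (W(m) = m + 36 = 36 + m)
F(j) = 36 - j (F(j) = (36 + 0) - j = 36 - j)
(-119 + F(-3))*152 = (-119 + (36 - 1*(-3)))*152 = (-119 + (36 + 3))*152 = (-119 + 39)*152 = -80*152 = -12160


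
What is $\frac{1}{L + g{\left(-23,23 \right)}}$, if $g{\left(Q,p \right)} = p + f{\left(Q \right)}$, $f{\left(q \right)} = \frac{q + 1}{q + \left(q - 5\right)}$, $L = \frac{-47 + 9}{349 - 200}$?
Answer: $\frac{7599}{176117} \approx 0.043147$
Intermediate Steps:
$L = - \frac{38}{149} \approx -0.25503$
$f{\left(q \right)} = \frac{1 + q}{-5 + 2 q}$ ($f{\left(q \right)} = \frac{1 + q}{q + \left(-5 + q\right)} = \frac{1 + q}{-5 + 2 q}$)
$g{\left(Q,p \right)} = p + \frac{1 + Q}{-5 + 2 Q}$
$\frac{1}{L + g{\left(-23,23 \right)}} = \frac{1}{- \frac{38}{149} + \frac{1 - 23 + 23 \left(-5 + 2 \left(-23\right)\right)}{-5 + 2 \left(-23\right)}} = \frac{1}{- \frac{38}{149} + \frac{1 - 23 + 23 \left(-5 - 46\right)}{-5 - 46}} = \frac{1}{- \frac{38}{149} + \frac{1 - 23 + 23 \left(-51\right)}{-51}} = \frac{1}{- \frac{38}{149} - \frac{1 - 23 - 1173}{51}} = \frac{1}{- \frac{38}{149} - - \frac{1195}{51}} = \frac{1}{- \frac{38}{149} + \frac{1195}{51}} = \frac{1}{\frac{176117}{7599}} = \frac{7599}{176117}$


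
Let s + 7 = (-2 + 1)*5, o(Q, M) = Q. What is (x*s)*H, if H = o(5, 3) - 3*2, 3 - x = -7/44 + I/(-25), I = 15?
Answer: 2481/55 ≈ 45.109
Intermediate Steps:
x = 827/220 (x = 3 - (-7/44 + 15/(-25)) = 3 - (-7*1/44 + 15*(-1/25)) = 3 - (-7/44 - ⅗) = 3 - 1*(-167/220) = 3 + 167/220 = 827/220 ≈ 3.7591)
s = -12 (s = -7 + (-2 + 1)*5 = -7 - 1*5 = -7 - 5 = -12)
H = -1 (H = 5 - 3*2 = 5 - 6 = -1)
(x*s)*H = ((827/220)*(-12))*(-1) = -2481/55*(-1) = 2481/55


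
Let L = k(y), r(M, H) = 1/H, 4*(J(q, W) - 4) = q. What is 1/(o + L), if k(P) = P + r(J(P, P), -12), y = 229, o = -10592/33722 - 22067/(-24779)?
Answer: 5013584628/1150583186329 ≈ 0.0043574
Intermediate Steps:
J(q, W) = 4 + q/4
o = 240842103/417798719 (o = -10592*1/33722 - 22067*(-1/24779) = -5296/16861 + 22067/24779 = 240842103/417798719 ≈ 0.57646)
k(P) = -1/12 + P (k(P) = P + 1/(-12) = P - 1/12 = -1/12 + P)
L = 2747/12 (L = -1/12 + 229 = 2747/12 ≈ 228.92)
1/(o + L) = 1/(240842103/417798719 + 2747/12) = 1/(1150583186329/5013584628) = 5013584628/1150583186329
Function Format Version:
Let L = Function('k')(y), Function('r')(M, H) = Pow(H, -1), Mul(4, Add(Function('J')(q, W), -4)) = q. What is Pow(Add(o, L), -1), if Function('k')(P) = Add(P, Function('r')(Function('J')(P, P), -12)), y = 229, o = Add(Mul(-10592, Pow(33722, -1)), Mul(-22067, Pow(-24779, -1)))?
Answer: Rational(5013584628, 1150583186329) ≈ 0.0043574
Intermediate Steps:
Function('J')(q, W) = Add(4, Mul(Rational(1, 4), q))
o = Rational(240842103, 417798719) (o = Add(Mul(-10592, Rational(1, 33722)), Mul(-22067, Rational(-1, 24779))) = Add(Rational(-5296, 16861), Rational(22067, 24779)) = Rational(240842103, 417798719) ≈ 0.57646)
Function('k')(P) = Add(Rational(-1, 12), P) (Function('k')(P) = Add(P, Pow(-12, -1)) = Add(P, Rational(-1, 12)) = Add(Rational(-1, 12), P))
L = Rational(2747, 12) (L = Add(Rational(-1, 12), 229) = Rational(2747, 12) ≈ 228.92)
Pow(Add(o, L), -1) = Pow(Add(Rational(240842103, 417798719), Rational(2747, 12)), -1) = Pow(Rational(1150583186329, 5013584628), -1) = Rational(5013584628, 1150583186329)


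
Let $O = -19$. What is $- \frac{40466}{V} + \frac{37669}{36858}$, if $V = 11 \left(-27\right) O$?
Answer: $- \frac{426309887}{69329898} \approx -6.149$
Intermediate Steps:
$V = 5643$ ($V = 11 \left(-27\right) \left(-19\right) = \left(-297\right) \left(-19\right) = 5643$)
$- \frac{40466}{V} + \frac{37669}{36858} = - \frac{40466}{5643} + \frac{37669}{36858} = - \frac{426309887}{69329898}$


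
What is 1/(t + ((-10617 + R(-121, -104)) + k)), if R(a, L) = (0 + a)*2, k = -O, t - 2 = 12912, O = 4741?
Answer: -1/2686 ≈ -0.00037230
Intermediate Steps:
t = 12914 (t = 2 + 12912 = 12914)
k = -4741 (k = -1*4741 = -4741)
R(a, L) = 2*a (R(a, L) = a*2 = 2*a)
1/(t + ((-10617 + R(-121, -104)) + k)) = 1/(12914 + ((-10617 + 2*(-121)) - 4741)) = 1/(12914 + ((-10617 - 242) - 4741)) = 1/(12914 + (-10859 - 4741)) = 1/(12914 - 15600) = 1/(-2686) = -1/2686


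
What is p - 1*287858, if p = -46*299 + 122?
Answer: -301490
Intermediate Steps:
p = -13632 (p = -13754 + 122 = -13632)
p - 1*287858 = -13632 - 1*287858 = -13632 - 287858 = -301490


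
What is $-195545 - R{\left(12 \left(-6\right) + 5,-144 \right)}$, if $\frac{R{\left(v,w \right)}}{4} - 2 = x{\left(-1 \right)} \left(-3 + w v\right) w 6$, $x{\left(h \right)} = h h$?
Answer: $33137567$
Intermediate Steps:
$x{\left(h \right)} = h^{2}$
$R{\left(v,w \right)} = 8 + 24 w \left(-3 + v w\right)$ ($R{\left(v,w \right)} = 8 + 4 \left(-1\right)^{2} \left(-3 + w v\right) w 6 = 8 + 4 \cdot 1 \left(-3 + v w\right) 6 w = 8 + 4 \left(-3 + v w\right) 6 w = 8 + 4 \cdot 6 w \left(-3 + v w\right) = 8 + 24 w \left(-3 + v w\right)$)
$-195545 - R{\left(12 \left(-6\right) + 5,-144 \right)} = -195545 - \left(8 - -10368 + 24 \left(12 \left(-6\right) + 5\right) \left(-144\right)^{2}\right) = -195545 - \left(8 + 10368 + 24 \left(-72 + 5\right) 20736\right) = -195545 - \left(8 + 10368 + 24 \left(-67\right) 20736\right) = -195545 - \left(8 + 10368 - 33343488\right) = -195545 - -33333112 = -195545 + 33333112 = 33137567$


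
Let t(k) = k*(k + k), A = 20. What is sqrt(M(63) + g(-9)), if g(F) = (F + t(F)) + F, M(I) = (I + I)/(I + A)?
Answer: 3*sqrt(111386)/83 ≈ 12.063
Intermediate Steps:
t(k) = 2*k**2 (t(k) = k*(2*k) = 2*k**2)
M(I) = 2*I/(20 + I) (M(I) = (I + I)/(I + 20) = (2*I)/(20 + I) = 2*I/(20 + I))
g(F) = 2*F + 2*F**2 (g(F) = (F + 2*F**2) + F = 2*F + 2*F**2)
sqrt(M(63) + g(-9)) = sqrt(2*63/(20 + 63) + 2*(-9)*(1 - 9)) = sqrt(2*63/83 + 2*(-9)*(-8)) = sqrt(2*63*(1/83) + 144) = sqrt(126/83 + 144) = sqrt(12078/83) = 3*sqrt(111386)/83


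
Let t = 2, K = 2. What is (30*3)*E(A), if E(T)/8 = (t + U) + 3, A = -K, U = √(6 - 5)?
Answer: 4320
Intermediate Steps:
U = 1 (U = √1 = 1)
A = -2 (A = -1*2 = -2)
E(T) = 48 (E(T) = 8*((2 + 1) + 3) = 8*(3 + 3) = 8*6 = 48)
(30*3)*E(A) = (30*3)*48 = 90*48 = 4320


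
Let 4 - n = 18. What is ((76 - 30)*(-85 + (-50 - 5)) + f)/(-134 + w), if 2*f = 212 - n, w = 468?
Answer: -6327/334 ≈ -18.943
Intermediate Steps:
n = -14 (n = 4 - 1*18 = 4 - 18 = -14)
f = 113 (f = (212 - 1*(-14))/2 = (212 + 14)/2 = (½)*226 = 113)
((76 - 30)*(-85 + (-50 - 5)) + f)/(-134 + w) = ((76 - 30)*(-85 + (-50 - 5)) + 113)/(-134 + 468) = (46*(-85 - 55) + 113)/334 = (46*(-140) + 113)*(1/334) = (-6440 + 113)*(1/334) = -6327*1/334 = -6327/334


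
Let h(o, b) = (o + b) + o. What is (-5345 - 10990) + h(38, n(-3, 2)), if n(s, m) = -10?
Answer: -16269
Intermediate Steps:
h(o, b) = b + 2*o (h(o, b) = (b + o) + o = b + 2*o)
(-5345 - 10990) + h(38, n(-3, 2)) = (-5345 - 10990) + (-10 + 2*38) = -16335 + (-10 + 76) = -16335 + 66 = -16269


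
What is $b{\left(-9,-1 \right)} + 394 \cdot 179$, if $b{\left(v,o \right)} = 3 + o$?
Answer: $70528$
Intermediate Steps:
$b{\left(-9,-1 \right)} + 394 \cdot 179 = \left(3 - 1\right) + 394 \cdot 179 = 2 + 70526 = 70528$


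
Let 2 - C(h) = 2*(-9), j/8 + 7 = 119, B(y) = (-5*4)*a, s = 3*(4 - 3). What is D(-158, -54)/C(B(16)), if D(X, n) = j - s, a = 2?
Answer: 893/20 ≈ 44.650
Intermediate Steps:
s = 3 (s = 3*1 = 3)
B(y) = -40 (B(y) = -5*4*2 = -20*2 = -40)
j = 896 (j = -56 + 8*119 = -56 + 952 = 896)
D(X, n) = 893 (D(X, n) = 896 - 1*3 = 896 - 3 = 893)
C(h) = 20 (C(h) = 2 - 2*(-9) = 2 - 1*(-18) = 2 + 18 = 20)
D(-158, -54)/C(B(16)) = 893/20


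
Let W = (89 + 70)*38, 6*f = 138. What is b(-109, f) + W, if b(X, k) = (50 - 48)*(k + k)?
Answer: 6134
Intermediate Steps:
f = 23 (f = (⅙)*138 = 23)
W = 6042 (W = 159*38 = 6042)
b(X, k) = 4*k (b(X, k) = 2*(2*k) = 4*k)
b(-109, f) + W = 4*23 + 6042 = 92 + 6042 = 6134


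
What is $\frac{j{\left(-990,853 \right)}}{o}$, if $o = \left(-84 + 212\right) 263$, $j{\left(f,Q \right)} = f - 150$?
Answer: $- \frac{285}{8416} \approx -0.033864$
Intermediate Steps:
$j{\left(f,Q \right)} = -150 + f$
$o = 33664$ ($o = 128 \cdot 263 = 33664$)
$\frac{j{\left(-990,853 \right)}}{o} = \frac{-150 - 990}{33664} = \left(-1140\right) \frac{1}{33664} = - \frac{285}{8416}$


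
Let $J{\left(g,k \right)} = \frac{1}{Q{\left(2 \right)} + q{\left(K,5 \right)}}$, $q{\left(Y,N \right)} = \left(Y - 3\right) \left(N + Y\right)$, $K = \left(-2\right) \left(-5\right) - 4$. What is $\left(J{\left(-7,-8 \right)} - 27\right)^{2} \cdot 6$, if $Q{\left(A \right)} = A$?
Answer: $\frac{5346816}{1225} \approx 4364.8$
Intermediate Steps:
$K = 6$ ($K = 10 - 4 = 6$)
$q{\left(Y,N \right)} = \left(-3 + Y\right) \left(N + Y\right)$
$J{\left(g,k \right)} = \frac{1}{35}$ ($J{\left(g,k \right)} = \frac{1}{2 + \left(6^{2} - 15 - 18 + 5 \cdot 6\right)} = \frac{1}{2 + \left(36 - 15 - 18 + 30\right)} = \frac{1}{2 + 33} = \frac{1}{35}$)
$\left(J{\left(-7,-8 \right)} - 27\right)^{2} \cdot 6 = \left(\frac{1}{35} - 27\right)^{2} \cdot 6 = \left(- \frac{944}{35}\right)^{2} \cdot 6 = \frac{891136}{1225} \cdot 6 = \frac{5346816}{1225}$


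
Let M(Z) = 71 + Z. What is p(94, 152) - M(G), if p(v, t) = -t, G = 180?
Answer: -403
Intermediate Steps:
p(94, 152) - M(G) = -1*152 - (71 + 180) = -152 - 1*251 = -152 - 251 = -403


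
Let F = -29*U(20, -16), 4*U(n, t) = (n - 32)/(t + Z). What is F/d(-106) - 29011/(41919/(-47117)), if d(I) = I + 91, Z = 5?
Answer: 75181336436/2305545 ≈ 32609.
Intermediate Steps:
d(I) = 91 + I
U(n, t) = (-32 + n)/(4*(5 + t)) (U(n, t) = ((n - 32)/(t + 5))/4 = ((-32 + n)/(5 + t))/4 = (-32 + n)/(4*(5 + t)))
F = -87/11 (F = -29*(-32 + 20)/(4*(5 - 16)) = -29*(-12)/(4*(-11)) = -29*(-1)*(-12)/(4*11) = -29*3/11 = -87/11 ≈ -7.9091)
F/d(-106) - 29011/(41919/(-47117)) = -87/(11*(91 - 106)) - 29011/(41919/(-47117)) = -87/11/(-15) - 29011/(41919*(-1/47117)) = -87/11*(-1/15) - 29011/(-41919/47117) = 29/55 - 29011*(-47117/41919) = 29/55 + 1366911287/41919 = 75181336436/2305545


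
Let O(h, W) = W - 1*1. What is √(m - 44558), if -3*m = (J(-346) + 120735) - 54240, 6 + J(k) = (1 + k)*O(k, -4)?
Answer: 4*I*√4206 ≈ 259.41*I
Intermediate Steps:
O(h, W) = -1 + W (O(h, W) = W - 1 = -1 + W)
J(k) = -11 - 5*k (J(k) = -6 + (1 + k)*(-1 - 4) = -6 + (1 + k)*(-5) = -6 + (-5 - 5*k) = -11 - 5*k)
m = -22738 (m = -(((-11 - 5*(-346)) + 120735) - 54240)/3 = -(((-11 + 1730) + 120735) - 54240)/3 = -((1719 + 120735) - 54240)/3 = -(122454 - 54240)/3 = -⅓*68214 = -22738)
√(m - 44558) = √(-22738 - 44558) = √(-67296) = 4*I*√4206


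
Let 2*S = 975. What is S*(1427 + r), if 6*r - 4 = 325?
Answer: 2889575/4 ≈ 7.2239e+5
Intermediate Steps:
r = 329/6 (r = 2/3 + (1/6)*325 = 2/3 + 325/6 = 329/6 ≈ 54.833)
S = 975/2 (S = (1/2)*975 = 975/2 ≈ 487.50)
S*(1427 + r) = 975*(1427 + 329/6)/2 = (975/2)*(8891/6) = 2889575/4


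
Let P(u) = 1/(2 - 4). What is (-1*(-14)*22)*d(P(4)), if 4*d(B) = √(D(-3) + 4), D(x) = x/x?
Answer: 77*√5 ≈ 172.18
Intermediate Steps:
D(x) = 1
P(u) = -½ (P(u) = 1/(-2) = -½)
d(B) = √5/4 (d(B) = √(1 + 4)/4 = √5/4)
(-1*(-14)*22)*d(P(4)) = (-1*(-14)*22)*(√5/4) = (14*22)*(√5/4) = 308*(√5/4) = 77*√5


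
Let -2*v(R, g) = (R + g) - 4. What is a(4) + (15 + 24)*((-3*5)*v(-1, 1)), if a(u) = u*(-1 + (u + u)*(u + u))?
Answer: -918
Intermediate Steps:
v(R, g) = 2 - R/2 - g/2 (v(R, g) = -((R + g) - 4)/2 = -(-4 + R + g)/2 = 2 - R/2 - g/2)
a(u) = u*(-1 + 4*u²) (a(u) = u*(-1 + (2*u)*(2*u)) = u*(-1 + 4*u²))
a(4) + (15 + 24)*((-3*5)*v(-1, 1)) = (-1*4 + 4*4³) + (15 + 24)*((-3*5)*(2 - ½*(-1) - ½*1)) = (-4 + 4*64) + 39*(-15*(2 + ½ - ½)) = (-4 + 256) + 39*(-15*2) = 252 + 39*(-30) = 252 - 1170 = -918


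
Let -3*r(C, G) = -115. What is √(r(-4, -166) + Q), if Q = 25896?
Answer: 11*√1929/3 ≈ 161.04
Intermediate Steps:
r(C, G) = 115/3 (r(C, G) = -⅓*(-115) = 115/3)
√(r(-4, -166) + Q) = √(115/3 + 25896) = √(77803/3) = 11*√1929/3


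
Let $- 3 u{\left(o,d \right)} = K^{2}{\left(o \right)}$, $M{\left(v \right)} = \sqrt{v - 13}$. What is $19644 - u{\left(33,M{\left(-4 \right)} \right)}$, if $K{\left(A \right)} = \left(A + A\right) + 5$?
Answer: $\frac{63973}{3} \approx 21324.0$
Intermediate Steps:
$K{\left(A \right)} = 5 + 2 A$ ($K{\left(A \right)} = 2 A + 5 = 5 + 2 A$)
$M{\left(v \right)} = \sqrt{-13 + v}$
$u{\left(o,d \right)} = - \frac{\left(5 + 2 o\right)^{2}}{3}$
$19644 - u{\left(33,M{\left(-4 \right)} \right)} = 19644 - - \frac{\left(5 + 2 \cdot 33\right)^{2}}{3} = 19644 - - \frac{\left(5 + 66\right)^{2}}{3} = 19644 - - \frac{71^{2}}{3} = 19644 - \left(- \frac{1}{3}\right) 5041 = 19644 - - \frac{5041}{3} = 19644 + \frac{5041}{3} = \frac{63973}{3}$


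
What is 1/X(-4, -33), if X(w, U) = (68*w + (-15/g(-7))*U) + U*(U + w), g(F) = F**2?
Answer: 49/46996 ≈ 0.0010426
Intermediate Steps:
X(w, U) = 68*w - 15*U/49 + U*(U + w) (X(w, U) = (68*w + (-15/((-7)**2))*U) + U*(U + w) = (68*w + (-15/49)*U) + U*(U + w) = (68*w + (-15*1/49)*U) + U*(U + w) = (68*w - 15*U/49) + U*(U + w) = 68*w - 15*U/49 + U*(U + w))
1/X(-4, -33) = 1/((-33)**2 + 68*(-4) - 15/49*(-33) - 33*(-4)) = 1/(1089 - 272 + 495/49 + 132) = 1/(46996/49) = 49/46996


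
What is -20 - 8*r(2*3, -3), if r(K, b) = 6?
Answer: -68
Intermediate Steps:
-20 - 8*r(2*3, -3) = -20 - 8*6 = -20 - 48 = -68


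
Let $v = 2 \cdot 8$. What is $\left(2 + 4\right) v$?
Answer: $96$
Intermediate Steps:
$v = 16$
$\left(2 + 4\right) v = \left(2 + 4\right) 16 = 6 \cdot 16 = 96$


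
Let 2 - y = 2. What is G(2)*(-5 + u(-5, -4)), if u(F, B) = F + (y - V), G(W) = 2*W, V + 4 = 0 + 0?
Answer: -24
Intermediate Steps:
V = -4 (V = -4 + (0 + 0) = -4 + 0 = -4)
y = 0 (y = 2 - 1*2 = 2 - 2 = 0)
u(F, B) = 4 + F (u(F, B) = F + (0 - 1*(-4)) = F + (0 + 4) = F + 4 = 4 + F)
G(2)*(-5 + u(-5, -4)) = (2*2)*(-5 + (4 - 5)) = 4*(-5 - 1) = 4*(-6) = -24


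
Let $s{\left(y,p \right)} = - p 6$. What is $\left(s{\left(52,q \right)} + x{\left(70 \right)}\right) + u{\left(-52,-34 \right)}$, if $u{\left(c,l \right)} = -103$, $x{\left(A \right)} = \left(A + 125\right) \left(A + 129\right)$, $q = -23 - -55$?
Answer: $38510$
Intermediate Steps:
$q = 32$ ($q = -23 + 55 = 32$)
$x{\left(A \right)} = \left(125 + A\right) \left(129 + A\right)$
$s{\left(y,p \right)} = - 6 p$
$\left(s{\left(52,q \right)} + x{\left(70 \right)}\right) + u{\left(-52,-34 \right)} = \left(\left(-6\right) 32 + \left(16125 + 70^{2} + 254 \cdot 70\right)\right) - 103 = \left(-192 + \left(16125 + 4900 + 17780\right)\right) - 103 = \left(-192 + 38805\right) - 103 = 38613 - 103 = 38510$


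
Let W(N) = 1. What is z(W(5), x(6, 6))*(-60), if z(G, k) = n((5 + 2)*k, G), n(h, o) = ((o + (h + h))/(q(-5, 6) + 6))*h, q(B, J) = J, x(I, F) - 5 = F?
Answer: -59675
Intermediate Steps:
x(I, F) = 5 + F
n(h, o) = h*(h/6 + o/12) (n(h, o) = ((o + (h + h))/(6 + 6))*h = ((o + 2*h)/12)*h = ((o + 2*h)*(1/12))*h = (h/6 + o/12)*h = h*(h/6 + o/12))
z(G, k) = 7*k*(G + 14*k)/12 (z(G, k) = ((5 + 2)*k)*(G + 2*((5 + 2)*k))/12 = (7*k)*(G + 2*(7*k))/12 = (7*k)*(G + 14*k)/12 = 7*k*(G + 14*k)/12)
z(W(5), x(6, 6))*(-60) = (7*(5 + 6)*(1 + 14*(5 + 6))/12)*(-60) = ((7/12)*11*(1 + 14*11))*(-60) = ((7/12)*11*(1 + 154))*(-60) = ((7/12)*11*155)*(-60) = (11935/12)*(-60) = -59675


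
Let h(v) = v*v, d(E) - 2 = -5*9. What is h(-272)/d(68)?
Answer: -73984/43 ≈ -1720.6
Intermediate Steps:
d(E) = -43 (d(E) = 2 - 5*9 = 2 - 45 = -43)
h(v) = v**2
h(-272)/d(68) = (-272)**2/(-43) = 73984*(-1/43) = -73984/43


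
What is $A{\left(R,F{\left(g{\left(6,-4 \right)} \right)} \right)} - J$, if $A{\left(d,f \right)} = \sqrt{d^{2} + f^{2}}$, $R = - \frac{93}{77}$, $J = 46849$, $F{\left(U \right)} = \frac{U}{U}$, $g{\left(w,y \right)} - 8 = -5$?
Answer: $-46849 + \frac{\sqrt{14578}}{77} \approx -46847.0$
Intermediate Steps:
$g{\left(w,y \right)} = 3$ ($g{\left(w,y \right)} = 8 - 5 = 3$)
$F{\left(U \right)} = 1$
$R = - \frac{93}{77}$ ($R = \left(-93\right) \frac{1}{77} = - \frac{93}{77} \approx -1.2078$)
$A{\left(R,F{\left(g{\left(6,-4 \right)} \right)} \right)} - J = \sqrt{\left(- \frac{93}{77}\right)^{2} + 1^{2}} - 46849 = \sqrt{\frac{8649}{5929} + 1} - 46849 = \sqrt{\frac{14578}{5929}} - 46849 = \frac{\sqrt{14578}}{77} - 46849 = -46849 + \frac{\sqrt{14578}}{77}$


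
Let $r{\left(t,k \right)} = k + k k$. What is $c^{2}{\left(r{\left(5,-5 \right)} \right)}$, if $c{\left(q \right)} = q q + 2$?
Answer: $161604$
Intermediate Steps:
$r{\left(t,k \right)} = k + k^{2}$
$c{\left(q \right)} = 2 + q^{2}$ ($c{\left(q \right)} = q^{2} + 2 = 2 + q^{2}$)
$c^{2}{\left(r{\left(5,-5 \right)} \right)} = \left(2 + \left(- 5 \left(1 - 5\right)\right)^{2}\right)^{2} = \left(2 + \left(\left(-5\right) \left(-4\right)\right)^{2}\right)^{2} = \left(2 + 20^{2}\right)^{2} = \left(2 + 400\right)^{2} = 402^{2} = 161604$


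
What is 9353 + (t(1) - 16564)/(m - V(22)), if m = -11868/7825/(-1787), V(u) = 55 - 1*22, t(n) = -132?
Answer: 4549277603471/461436207 ≈ 9859.0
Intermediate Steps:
V(u) = 33 (V(u) = 55 - 22 = 33)
m = 11868/13983275 (m = -11868*1/7825*(-1/1787) = -11868/7825*(-1/1787) = 11868/13983275 ≈ 0.00084873)
9353 + (t(1) - 16564)/(m - V(22)) = 9353 + (-132 - 16564)/(11868/13983275 - 1*33) = 9353 - 16696/(11868/13983275 - 33) = 9353 - 16696/(-461436207/13983275) = 9353 - 16696*(-13983275/461436207) = 9353 + 233464759400/461436207 = 4549277603471/461436207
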